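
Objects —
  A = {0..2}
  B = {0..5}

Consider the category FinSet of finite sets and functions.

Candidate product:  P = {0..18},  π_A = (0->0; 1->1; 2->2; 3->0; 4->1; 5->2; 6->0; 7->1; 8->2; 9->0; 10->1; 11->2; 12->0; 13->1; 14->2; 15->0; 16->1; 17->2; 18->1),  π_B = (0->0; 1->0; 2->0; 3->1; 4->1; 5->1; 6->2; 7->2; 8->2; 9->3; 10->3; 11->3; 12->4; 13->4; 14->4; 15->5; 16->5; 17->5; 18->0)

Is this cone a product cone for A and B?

Answer: NOT A VALID PRODUCT — |P|=19 ≠ |A|·|B|=18

Work:
|A|·|B| = 3·6 = 18;  |P| = 19
  → cardinalities differ; no bijection possible.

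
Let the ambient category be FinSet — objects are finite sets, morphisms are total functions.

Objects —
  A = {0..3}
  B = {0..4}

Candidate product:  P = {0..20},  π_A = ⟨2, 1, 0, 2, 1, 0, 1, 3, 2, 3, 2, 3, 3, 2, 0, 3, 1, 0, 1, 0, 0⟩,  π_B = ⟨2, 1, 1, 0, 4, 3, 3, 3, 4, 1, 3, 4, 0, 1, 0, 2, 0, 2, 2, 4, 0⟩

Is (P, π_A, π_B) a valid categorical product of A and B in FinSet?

|A|·|B| = 4·5 = 20;  |P| = 21
  → cardinalities differ; no bijection possible.

Answer: NOT A VALID PRODUCT — |P|=21 ≠ |A|·|B|=20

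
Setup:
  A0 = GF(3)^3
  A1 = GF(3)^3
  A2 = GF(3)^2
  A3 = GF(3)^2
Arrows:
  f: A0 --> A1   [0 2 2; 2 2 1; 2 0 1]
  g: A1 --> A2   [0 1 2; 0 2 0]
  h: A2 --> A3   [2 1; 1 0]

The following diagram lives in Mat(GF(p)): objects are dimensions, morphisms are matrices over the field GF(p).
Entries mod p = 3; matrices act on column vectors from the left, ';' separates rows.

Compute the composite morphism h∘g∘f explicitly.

  e0=(1,0,0) f-->(0,2,2) g-->(0,1) h-->(1,0)
  e1=(0,1,0) f-->(2,2,0) g-->(2,1) h-->(2,2)
  e2=(0,0,1) f-->(2,1,1) g-->(0,2) h-->(2,0)
⟦path⟧: [1 2 2; 0 2 0]

Answer: [1 2 2; 0 2 0]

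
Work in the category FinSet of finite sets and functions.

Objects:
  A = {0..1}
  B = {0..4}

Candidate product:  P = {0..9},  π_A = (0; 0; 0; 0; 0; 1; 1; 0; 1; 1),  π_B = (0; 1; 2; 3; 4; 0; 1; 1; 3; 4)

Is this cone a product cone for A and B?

Answer: NOT A VALID PRODUCT — duplicate pair at indices 1,7

Trace:
|A|·|B| = 2·5 = 10;  |P| = 10
Check the pairing map k ↦ (π_A(k), π_B(k)):
  0 ↦ (0,0)
  1 ↦ (0,1)
  2 ↦ (0,2)
  3 ↦ (0,3)
  4 ↦ (0,4)
  5 ↦ (1,0)
  6 ↦ (1,1)
  7 ↦ (0,1)  ✗ repeats pair of k=1
  8 ↦ (1,3)
  9 ↦ (1,4)
distinct pairs in image: 9 / 10 needed
  → (0,1) hit at k=1 and k=7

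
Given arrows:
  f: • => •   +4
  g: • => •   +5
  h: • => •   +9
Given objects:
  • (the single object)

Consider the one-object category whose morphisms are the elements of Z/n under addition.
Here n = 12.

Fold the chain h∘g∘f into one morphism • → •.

Answer: +6

Derivation:
  0 +4≡4 +5≡9 +9≡6  (mod 12)
result: +6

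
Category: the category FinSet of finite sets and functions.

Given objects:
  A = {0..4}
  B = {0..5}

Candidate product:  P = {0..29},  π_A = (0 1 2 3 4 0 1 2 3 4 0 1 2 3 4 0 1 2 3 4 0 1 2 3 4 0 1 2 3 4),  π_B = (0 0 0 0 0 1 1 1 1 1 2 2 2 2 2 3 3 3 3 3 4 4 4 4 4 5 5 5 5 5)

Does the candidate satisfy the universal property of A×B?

|A|·|B| = 5·6 = 30;  |P| = 30
Check the pairing map k ↦ (π_A(k), π_B(k)):
  0 ↦ (0,0)
  1 ↦ (1,0)
  2 ↦ (2,0)
  3 ↦ (3,0)
  4 ↦ (4,0)
  5 ↦ (0,1)
  6 ↦ (1,1)
  7 ↦ (2,1)
  8 ↦ (3,1)
  9 ↦ (4,1)
  10 ↦ (0,2)
  11 ↦ (1,2)
  12 ↦ (2,2)
  13 ↦ (3,2)
  14 ↦ (4,2)
  15 ↦ (0,3)
  16 ↦ (1,3)
  17 ↦ (2,3)
  18 ↦ (3,3)
  19 ↦ (4,3)
  20 ↦ (0,4)
  21 ↦ (1,4)
  22 ↦ (2,4)
  23 ↦ (3,4)
  24 ↦ (4,4)
  25 ↦ (0,5)
  26 ↦ (1,5)
  27 ↦ (2,5)
  28 ↦ (3,5)
  29 ↦ (4,5)
distinct pairs in image: 30 / 30 needed
  → bijection onto A×B; projections well-typed.

Answer: VALID PRODUCT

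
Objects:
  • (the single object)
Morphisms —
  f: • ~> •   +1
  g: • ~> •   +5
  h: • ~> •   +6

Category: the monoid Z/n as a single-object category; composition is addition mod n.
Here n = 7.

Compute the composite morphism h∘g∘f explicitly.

  0 +1≡1 +5≡6 +6≡5  (mod 7)
⟦path⟧: +5

Answer: +5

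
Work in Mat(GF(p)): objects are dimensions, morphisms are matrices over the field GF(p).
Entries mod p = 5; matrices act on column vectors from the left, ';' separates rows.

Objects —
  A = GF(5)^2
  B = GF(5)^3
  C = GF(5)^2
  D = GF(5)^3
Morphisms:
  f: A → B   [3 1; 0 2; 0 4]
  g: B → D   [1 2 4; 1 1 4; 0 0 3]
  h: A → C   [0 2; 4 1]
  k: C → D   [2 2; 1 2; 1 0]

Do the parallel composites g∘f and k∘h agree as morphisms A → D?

Answer: COMMUTES

Derivation:
1) trace f;g:
  e0=[1,0] f→[3,0,0] g→[3,3,0]
  e1=[0,1] f→[1,2,4] g→[1,4,2]
  ⟦path⟧₁ = [3 1; 3 4; 0 2]
2) trace h;k:
  e0=[1,0] h→[0,4] k→[3,3,0]
  e1=[0,1] h→[2,1] k→[1,4,2]
  ⟦path⟧₂ = [3 1; 3 4; 0 2]
Equal? YES — commutes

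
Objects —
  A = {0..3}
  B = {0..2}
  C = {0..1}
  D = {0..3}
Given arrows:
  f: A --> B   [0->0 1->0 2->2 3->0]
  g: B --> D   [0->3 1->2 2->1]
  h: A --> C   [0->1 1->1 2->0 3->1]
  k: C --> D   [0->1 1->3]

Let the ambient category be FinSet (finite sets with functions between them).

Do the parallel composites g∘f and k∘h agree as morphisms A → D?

1) trace f;g:
  0 f-->0 g-->3
  1 f-->0 g-->3
  2 f-->2 g-->1
  3 f-->0 g-->3
  result₁ = [0->3 1->3 2->1 3->3]
2) trace h;k:
  0 h-->1 k-->3
  1 h-->1 k-->3
  2 h-->0 k-->1
  3 h-->1 k-->3
  result₂ = [0->3 1->3 2->1 3->3]
Equal? equal; square commutes

Answer: COMMUTES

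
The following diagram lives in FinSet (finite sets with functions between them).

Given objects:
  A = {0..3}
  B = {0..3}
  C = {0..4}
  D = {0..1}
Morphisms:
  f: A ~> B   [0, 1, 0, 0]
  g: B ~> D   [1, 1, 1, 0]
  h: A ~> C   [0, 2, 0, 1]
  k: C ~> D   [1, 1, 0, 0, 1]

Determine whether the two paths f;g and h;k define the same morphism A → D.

Answer: DOES NOT COMMUTE

Derivation:
1) trace f;g:
  0 f~>0 g~>1
  1 f~>1 g~>1
  2 f~>0 g~>1
  3 f~>0 g~>1
  ⟦path⟧₁ = [1, 1, 1, 1]
2) trace h;k:
  0 h~>0 k~>1
  1 h~>2 k~>0
  2 h~>0 k~>1
  3 h~>1 k~>1
  ⟦path⟧₂ = [1, 0, 1, 1]
Equal? differ; not commutative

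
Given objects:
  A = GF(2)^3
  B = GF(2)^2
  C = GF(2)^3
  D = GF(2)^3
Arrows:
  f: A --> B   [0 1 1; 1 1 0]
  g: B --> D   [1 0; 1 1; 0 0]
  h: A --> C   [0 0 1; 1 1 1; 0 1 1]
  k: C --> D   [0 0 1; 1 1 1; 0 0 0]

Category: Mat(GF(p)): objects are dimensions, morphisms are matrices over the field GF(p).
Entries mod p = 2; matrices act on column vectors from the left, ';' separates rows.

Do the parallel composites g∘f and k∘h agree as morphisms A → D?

Along f;g (path 1):
  e0=(1,0,0) f-->(0,1) g-->(0,1,0)
  e1=(0,1,0) f-->(1,1) g-->(1,0,0)
  e2=(0,0,1) f-->(1,0) g-->(1,1,0)
  composite₁ = [0 1 1; 1 0 1; 0 0 0]
Along h;k (path 2):
  e0=(1,0,0) h-->(0,1,0) k-->(0,1,0)
  e1=(0,1,0) h-->(0,1,1) k-->(1,0,0)
  e2=(0,0,1) h-->(1,1,1) k-->(1,1,0)
  composite₂ = [0 1 1; 1 0 1; 0 0 0]
Equal? equal; square commutes

Answer: COMMUTES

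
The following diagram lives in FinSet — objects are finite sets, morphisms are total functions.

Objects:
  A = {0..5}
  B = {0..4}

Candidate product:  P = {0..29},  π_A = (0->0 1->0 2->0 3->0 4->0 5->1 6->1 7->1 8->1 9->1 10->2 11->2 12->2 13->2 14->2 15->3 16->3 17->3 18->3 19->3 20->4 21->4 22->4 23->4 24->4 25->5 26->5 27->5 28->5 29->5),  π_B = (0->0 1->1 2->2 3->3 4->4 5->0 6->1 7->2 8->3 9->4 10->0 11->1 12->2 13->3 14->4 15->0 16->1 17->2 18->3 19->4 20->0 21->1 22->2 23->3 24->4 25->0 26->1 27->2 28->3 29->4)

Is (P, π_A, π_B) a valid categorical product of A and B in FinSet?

Answer: VALID PRODUCT

Trace:
|A|·|B| = 6·5 = 30;  |P| = 30
Check the pairing map k ↦ (π_A(k), π_B(k)):
  0 -> (0,0)
  1 -> (0,1)
  2 -> (0,2)
  3 -> (0,3)
  4 -> (0,4)
  5 -> (1,0)
  6 -> (1,1)
  7 -> (1,2)
  8 -> (1,3)
  9 -> (1,4)
  10 -> (2,0)
  11 -> (2,1)
  12 -> (2,2)
  13 -> (2,3)
  14 -> (2,4)
  15 -> (3,0)
  16 -> (3,1)
  17 -> (3,2)
  18 -> (3,3)
  19 -> (3,4)
  20 -> (4,0)
  21 -> (4,1)
  22 -> (4,2)
  23 -> (4,3)
  24 -> (4,4)
  25 -> (5,0)
  26 -> (5,1)
  27 -> (5,2)
  28 -> (5,3)
  29 -> (5,4)
distinct pairs in image: 30 / 30 needed
  → bijection onto A×B; projections well-typed.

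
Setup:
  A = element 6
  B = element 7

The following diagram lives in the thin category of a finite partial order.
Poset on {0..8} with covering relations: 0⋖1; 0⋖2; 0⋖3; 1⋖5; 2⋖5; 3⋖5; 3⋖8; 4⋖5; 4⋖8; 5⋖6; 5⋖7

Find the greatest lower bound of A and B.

Answer: A∧B = 5

Work:
Lower bounds of A=6 and B=7: {0,1,2,3,4,5}
  0 <= 5
  1 <= 5
  2 <= 5
  3 <= 5
  4 <= 5
  5 <= 5
glb = 5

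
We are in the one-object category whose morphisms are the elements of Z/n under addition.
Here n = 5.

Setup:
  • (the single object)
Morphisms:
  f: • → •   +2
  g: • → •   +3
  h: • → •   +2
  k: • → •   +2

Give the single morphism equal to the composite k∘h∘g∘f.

Answer: +4

Work:
  0 +2≡2 +3≡0 +2≡2 +2≡4  (mod 5)
⟦path⟧: +4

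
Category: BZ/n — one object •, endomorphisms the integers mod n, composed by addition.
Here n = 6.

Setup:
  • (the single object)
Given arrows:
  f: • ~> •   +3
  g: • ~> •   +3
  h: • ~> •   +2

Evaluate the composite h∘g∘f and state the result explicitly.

Answer: +2

Trace:
  0 +3≡3 +3≡0 +2≡2  (mod 6)
result: +2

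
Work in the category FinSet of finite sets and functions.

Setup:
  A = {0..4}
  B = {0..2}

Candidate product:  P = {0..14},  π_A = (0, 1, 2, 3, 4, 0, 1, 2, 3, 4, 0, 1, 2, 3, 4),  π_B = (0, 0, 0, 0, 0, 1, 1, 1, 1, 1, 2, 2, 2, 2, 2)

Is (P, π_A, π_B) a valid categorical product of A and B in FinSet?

Answer: VALID PRODUCT

Derivation:
|A|·|B| = 5·3 = 15;  |P| = 15
Check the pairing map k ↦ (π_A(k), π_B(k)):
  0 -> (0,0)
  1 -> (1,0)
  2 -> (2,0)
  3 -> (3,0)
  4 -> (4,0)
  5 -> (0,1)
  6 -> (1,1)
  7 -> (2,1)
  8 -> (3,1)
  9 -> (4,1)
  10 -> (0,2)
  11 -> (1,2)
  12 -> (2,2)
  13 -> (3,2)
  14 -> (4,2)
distinct pairs in image: 15 / 15 needed
  → bijection onto A×B; projections well-typed.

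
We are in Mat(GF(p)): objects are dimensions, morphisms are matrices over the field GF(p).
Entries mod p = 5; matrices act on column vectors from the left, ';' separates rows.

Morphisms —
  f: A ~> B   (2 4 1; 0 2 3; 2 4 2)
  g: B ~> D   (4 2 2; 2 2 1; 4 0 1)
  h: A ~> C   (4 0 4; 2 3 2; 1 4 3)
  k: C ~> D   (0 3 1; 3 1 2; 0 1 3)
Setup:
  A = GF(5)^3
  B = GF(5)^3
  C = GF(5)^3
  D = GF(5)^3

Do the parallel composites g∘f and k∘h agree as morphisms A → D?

Along f;g (path 1):
  e0=⟨1,0,0⟩ f~>⟨2,0,2⟩ g~>⟨2,1,0⟩
  e1=⟨0,1,0⟩ f~>⟨4,2,4⟩ g~>⟨3,1,0⟩
  e2=⟨0,0,1⟩ f~>⟨1,3,2⟩ g~>⟨4,0,1⟩
  result₁ = (2 3 4; 1 1 0; 0 0 1)
Along h;k (path 2):
  e0=⟨1,0,0⟩ h~>⟨4,2,1⟩ k~>⟨2,1,0⟩
  e1=⟨0,1,0⟩ h~>⟨0,3,4⟩ k~>⟨3,1,0⟩
  e2=⟨0,0,1⟩ h~>⟨4,2,3⟩ k~>⟨4,0,1⟩
  result₂ = (2 3 4; 1 1 0; 0 0 1)
Equal? same morphism ✓

Answer: COMMUTES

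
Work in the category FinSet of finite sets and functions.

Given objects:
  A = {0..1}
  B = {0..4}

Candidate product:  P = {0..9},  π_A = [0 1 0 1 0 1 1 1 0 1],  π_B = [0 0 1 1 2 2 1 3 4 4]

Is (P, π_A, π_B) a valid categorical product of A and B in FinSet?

Answer: NOT A VALID PRODUCT — duplicate pair at indices 3,6

Work:
|A|·|B| = 2·5 = 10;  |P| = 10
Check the pairing map k ↦ (π_A(k), π_B(k)):
  0 ↦ (0,0)
  1 ↦ (1,0)
  2 ↦ (0,1)
  3 ↦ (1,1)
  4 ↦ (0,2)
  5 ↦ (1,2)
  6 ↦ (1,1)  ✗ repeats pair of k=3
  7 ↦ (1,3)
  8 ↦ (0,4)
  9 ↦ (1,4)
distinct pairs in image: 9 / 10 needed
  → (1,1) hit at k=3 and k=6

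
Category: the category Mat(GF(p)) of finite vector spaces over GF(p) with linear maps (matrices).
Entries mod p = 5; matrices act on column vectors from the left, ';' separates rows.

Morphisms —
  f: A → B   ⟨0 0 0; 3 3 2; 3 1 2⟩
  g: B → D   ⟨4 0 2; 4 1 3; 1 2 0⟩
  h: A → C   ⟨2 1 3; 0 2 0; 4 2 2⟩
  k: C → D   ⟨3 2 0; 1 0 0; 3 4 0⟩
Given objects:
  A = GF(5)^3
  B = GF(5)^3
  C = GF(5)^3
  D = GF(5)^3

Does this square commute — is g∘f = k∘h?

Answer: COMMUTES

Trace:
1) trace f;g:
  e0=(1,0,0) f→(0,3,3) g→(1,2,1)
  e1=(0,1,0) f→(0,3,1) g→(2,1,1)
  e2=(0,0,1) f→(0,2,2) g→(4,3,4)
  ⟦path⟧₁ = ⟨1 2 4; 2 1 3; 1 1 4⟩
2) trace h;k:
  e0=(1,0,0) h→(2,0,4) k→(1,2,1)
  e1=(0,1,0) h→(1,2,2) k→(2,1,1)
  e2=(0,0,1) h→(3,0,2) k→(4,3,4)
  ⟦path⟧₂ = ⟨1 2 4; 2 1 3; 1 1 4⟩
Equal? equal; square commutes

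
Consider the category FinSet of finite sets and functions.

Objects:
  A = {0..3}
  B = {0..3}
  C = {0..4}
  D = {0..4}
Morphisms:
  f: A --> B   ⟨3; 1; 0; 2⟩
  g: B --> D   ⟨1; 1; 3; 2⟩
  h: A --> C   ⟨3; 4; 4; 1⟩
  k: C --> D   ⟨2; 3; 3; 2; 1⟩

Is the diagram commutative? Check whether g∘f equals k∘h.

Answer: COMMUTES

Work:
Path 1 = f;g:
  0 f-->3 g-->2
  1 f-->1 g-->1
  2 f-->0 g-->1
  3 f-->2 g-->3
  composite₁ = ⟨2; 1; 1; 3⟩
Path 2 = h;k:
  0 h-->3 k-->2
  1 h-->4 k-->1
  2 h-->4 k-->1
  3 h-->1 k-->3
  composite₂ = ⟨2; 1; 1; 3⟩
Equal? same morphism ✓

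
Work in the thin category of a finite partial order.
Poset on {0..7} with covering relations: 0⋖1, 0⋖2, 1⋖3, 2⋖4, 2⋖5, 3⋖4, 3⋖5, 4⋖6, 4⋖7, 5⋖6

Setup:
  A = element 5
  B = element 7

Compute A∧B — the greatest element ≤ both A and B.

Answer: NO MEET EXISTS

Derivation:
Common predecessors of 5,7: {0,1,2,3}
  maximal lower bounds 2 and 3 are incomparable: neither 2<=3 nor 3<=2
→ no greatest lower bound exists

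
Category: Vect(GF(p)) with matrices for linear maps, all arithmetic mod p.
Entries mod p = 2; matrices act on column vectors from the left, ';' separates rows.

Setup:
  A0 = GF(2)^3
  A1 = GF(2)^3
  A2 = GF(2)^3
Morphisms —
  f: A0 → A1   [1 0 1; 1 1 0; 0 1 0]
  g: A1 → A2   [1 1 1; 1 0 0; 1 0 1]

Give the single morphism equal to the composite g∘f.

Answer: [0 0 1; 1 0 1; 1 1 1]

Work:
  e0=(1,0,0) f→(1,1,0) g→(0,1,1)
  e1=(0,1,0) f→(0,1,1) g→(0,0,1)
  e2=(0,0,1) f→(1,0,0) g→(1,1,1)
⟦path⟧: [0 0 1; 1 0 1; 1 1 1]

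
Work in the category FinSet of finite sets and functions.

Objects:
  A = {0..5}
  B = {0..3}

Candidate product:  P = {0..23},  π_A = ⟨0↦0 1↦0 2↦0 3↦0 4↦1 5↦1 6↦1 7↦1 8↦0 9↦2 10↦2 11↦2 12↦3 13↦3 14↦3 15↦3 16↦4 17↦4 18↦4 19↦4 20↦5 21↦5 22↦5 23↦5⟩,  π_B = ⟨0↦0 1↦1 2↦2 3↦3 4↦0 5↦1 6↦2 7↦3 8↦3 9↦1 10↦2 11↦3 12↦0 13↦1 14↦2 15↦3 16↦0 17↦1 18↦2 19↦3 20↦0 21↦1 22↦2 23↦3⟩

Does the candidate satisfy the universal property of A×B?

|A|·|B| = 6·4 = 24;  |P| = 24
Check the pairing map k ↦ (π_A(k), π_B(k)):
  0 ↦ (0,0)
  1 ↦ (0,1)
  2 ↦ (0,2)
  3 ↦ (0,3)
  4 ↦ (1,0)
  5 ↦ (1,1)
  6 ↦ (1,2)
  7 ↦ (1,3)
  8 ↦ (0,3)  ✗ repeats pair of k=3
  9 ↦ (2,1)
  10 ↦ (2,2)
  11 ↦ (2,3)
  12 ↦ (3,0)
  13 ↦ (3,1)
  14 ↦ (3,2)
  15 ↦ (3,3)
  16 ↦ (4,0)
  17 ↦ (4,1)
  18 ↦ (4,2)
  19 ↦ (4,3)
  20 ↦ (5,0)
  21 ↦ (5,1)
  22 ↦ (5,2)
  23 ↦ (5,3)
distinct pairs in image: 23 / 24 needed
  → (0,3) hit at k=3 and k=8

Answer: NOT A VALID PRODUCT — duplicate pair at indices 3,8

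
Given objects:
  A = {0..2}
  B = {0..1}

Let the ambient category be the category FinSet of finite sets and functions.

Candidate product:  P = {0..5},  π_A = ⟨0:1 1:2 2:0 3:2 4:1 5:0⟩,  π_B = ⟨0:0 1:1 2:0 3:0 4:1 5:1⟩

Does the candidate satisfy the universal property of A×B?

|A|·|B| = 3·2 = 6;  |P| = 6
Check the pairing map k ↦ (π_A(k), π_B(k)):
  0 : (1,0)
  1 : (2,1)
  2 : (0,0)
  3 : (2,0)
  4 : (1,1)
  5 : (0,1)
distinct pairs in image: 6 / 6 needed
  → bijection onto A×B; projections well-typed.

Answer: VALID PRODUCT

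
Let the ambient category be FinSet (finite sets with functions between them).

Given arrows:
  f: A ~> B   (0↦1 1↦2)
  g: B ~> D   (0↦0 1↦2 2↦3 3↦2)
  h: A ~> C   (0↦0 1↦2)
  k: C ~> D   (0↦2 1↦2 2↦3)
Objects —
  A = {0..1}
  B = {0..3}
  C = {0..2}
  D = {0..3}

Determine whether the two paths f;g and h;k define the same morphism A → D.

Answer: COMMUTES

Trace:
Along f;g (path 1):
  0 f~>1 g~>2
  1 f~>2 g~>3
  result₁ = (0↦2 1↦3)
Along h;k (path 2):
  0 h~>0 k~>2
  1 h~>2 k~>3
  result₂ = (0↦2 1↦3)
Equal? YES — commutes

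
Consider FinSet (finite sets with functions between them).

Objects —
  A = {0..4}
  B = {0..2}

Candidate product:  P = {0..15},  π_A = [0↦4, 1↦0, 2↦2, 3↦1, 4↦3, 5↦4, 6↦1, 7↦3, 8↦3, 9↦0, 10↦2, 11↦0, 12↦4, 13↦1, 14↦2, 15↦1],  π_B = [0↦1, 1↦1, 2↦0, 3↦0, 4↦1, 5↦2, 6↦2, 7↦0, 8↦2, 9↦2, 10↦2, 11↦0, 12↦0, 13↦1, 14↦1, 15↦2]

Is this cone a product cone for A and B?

Answer: NOT A VALID PRODUCT — |P|=16 ≠ |A|·|B|=15

Derivation:
|A|·|B| = 5·3 = 15;  |P| = 16
  → cardinalities differ; no bijection possible.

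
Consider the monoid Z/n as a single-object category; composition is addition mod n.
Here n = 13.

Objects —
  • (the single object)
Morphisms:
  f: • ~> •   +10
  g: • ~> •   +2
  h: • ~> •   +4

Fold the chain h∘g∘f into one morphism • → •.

  0 +10≡10 +2≡12 +4≡3  (mod 13)
⟦path⟧: +3

Answer: +3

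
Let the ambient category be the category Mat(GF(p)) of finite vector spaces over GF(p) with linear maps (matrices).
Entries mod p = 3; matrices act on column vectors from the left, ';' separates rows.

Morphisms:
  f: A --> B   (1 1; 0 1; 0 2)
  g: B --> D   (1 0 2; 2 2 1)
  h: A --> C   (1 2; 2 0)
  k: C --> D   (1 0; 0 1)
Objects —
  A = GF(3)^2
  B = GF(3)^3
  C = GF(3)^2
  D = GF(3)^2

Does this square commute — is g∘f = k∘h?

Along f;g (path 1):
  e0=[1,0] f-->[1,0,0] g-->[1,2]
  e1=[0,1] f-->[1,1,2] g-->[2,0]
  composite₁ = (1 2; 2 0)
Along h;k (path 2):
  e0=[1,0] h-->[1,2] k-->[1,2]
  e1=[0,1] h-->[2,0] k-->[2,0]
  composite₂ = (1 2; 2 0)
Equal? YES — commutes

Answer: COMMUTES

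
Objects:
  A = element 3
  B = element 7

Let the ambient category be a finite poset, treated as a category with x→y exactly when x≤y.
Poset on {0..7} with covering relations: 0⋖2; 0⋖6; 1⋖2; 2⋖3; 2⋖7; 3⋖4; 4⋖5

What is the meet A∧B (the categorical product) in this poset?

Answer: A∧B = 2

Work:
Common predecessors of 3,7: {0,1,2}
  0 <= 2
  1 <= 2
  2 <= 2
glb = 2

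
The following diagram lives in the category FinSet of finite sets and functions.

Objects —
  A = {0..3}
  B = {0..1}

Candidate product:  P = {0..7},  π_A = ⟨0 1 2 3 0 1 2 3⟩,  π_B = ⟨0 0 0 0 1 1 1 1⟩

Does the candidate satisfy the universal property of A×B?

|A|·|B| = 4·2 = 8;  |P| = 8
Check the pairing map k ↦ (π_A(k), π_B(k)):
  0 ↦ (0,0)
  1 ↦ (1,0)
  2 ↦ (2,0)
  3 ↦ (3,0)
  4 ↦ (0,1)
  5 ↦ (1,1)
  6 ↦ (2,1)
  7 ↦ (3,1)
distinct pairs in image: 8 / 8 needed
  → bijection onto A×B; projections well-typed.

Answer: VALID PRODUCT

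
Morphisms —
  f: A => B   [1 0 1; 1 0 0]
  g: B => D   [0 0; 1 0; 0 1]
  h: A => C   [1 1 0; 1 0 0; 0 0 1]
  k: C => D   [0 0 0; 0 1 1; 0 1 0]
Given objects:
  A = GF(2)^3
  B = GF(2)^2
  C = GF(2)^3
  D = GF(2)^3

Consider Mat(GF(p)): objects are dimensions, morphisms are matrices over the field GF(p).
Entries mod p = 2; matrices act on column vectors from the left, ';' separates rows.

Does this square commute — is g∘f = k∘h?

Path 1 = f;g:
  e0=(1,0,0) f=>(1,1) g=>(0,1,1)
  e1=(0,1,0) f=>(0,0) g=>(0,0,0)
  e2=(0,0,1) f=>(1,0) g=>(0,1,0)
  ⟦path⟧₁ = [0 0 0; 1 0 1; 1 0 0]
Path 2 = h;k:
  e0=(1,0,0) h=>(1,1,0) k=>(0,1,1)
  e1=(0,1,0) h=>(1,0,0) k=>(0,0,0)
  e2=(0,0,1) h=>(0,0,1) k=>(0,1,0)
  ⟦path⟧₂ = [0 0 0; 1 0 1; 1 0 0]
Equal? equal; square commutes

Answer: COMMUTES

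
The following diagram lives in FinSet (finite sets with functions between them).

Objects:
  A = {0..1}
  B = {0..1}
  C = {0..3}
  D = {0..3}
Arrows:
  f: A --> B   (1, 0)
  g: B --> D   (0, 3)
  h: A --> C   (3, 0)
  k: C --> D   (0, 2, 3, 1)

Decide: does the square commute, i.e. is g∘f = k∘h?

Answer: DOES NOT COMMUTE

Trace:
Along f;g (path 1):
  0 f-->1 g-->3
  1 f-->0 g-->0
  ⟦path⟧₁ = (3, 0)
Along h;k (path 2):
  0 h-->3 k-->1
  1 h-->0 k-->0
  ⟦path⟧₂ = (1, 0)
Equal? distinct morphisms ✗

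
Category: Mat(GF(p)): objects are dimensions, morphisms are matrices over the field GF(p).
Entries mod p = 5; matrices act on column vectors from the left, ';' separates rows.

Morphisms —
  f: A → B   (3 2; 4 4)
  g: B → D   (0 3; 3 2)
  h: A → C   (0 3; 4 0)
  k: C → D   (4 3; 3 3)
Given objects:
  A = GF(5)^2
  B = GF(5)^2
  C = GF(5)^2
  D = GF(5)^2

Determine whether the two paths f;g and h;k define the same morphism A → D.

Answer: COMMUTES

Derivation:
Along f;g (path 1):
  e0=(1,0) f→(3,4) g→(2,2)
  e1=(0,1) f→(2,4) g→(2,4)
  ⟦path⟧₁ = (2 2; 2 4)
Along h;k (path 2):
  e0=(1,0) h→(0,4) k→(2,2)
  e1=(0,1) h→(3,0) k→(2,4)
  ⟦path⟧₂ = (2 2; 2 4)
Equal? YES — commutes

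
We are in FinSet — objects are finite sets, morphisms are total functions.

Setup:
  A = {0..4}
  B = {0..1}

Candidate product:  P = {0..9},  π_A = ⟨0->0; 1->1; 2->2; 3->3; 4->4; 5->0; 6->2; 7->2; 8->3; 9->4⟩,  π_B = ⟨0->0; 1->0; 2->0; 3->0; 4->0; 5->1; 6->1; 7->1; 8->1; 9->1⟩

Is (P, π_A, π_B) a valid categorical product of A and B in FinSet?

Answer: NOT A VALID PRODUCT — duplicate pair at indices 7,6

Work:
|A|·|B| = 5·2 = 10;  |P| = 10
Check the pairing map k ↦ (π_A(k), π_B(k)):
  0 -> (0,0)
  1 -> (1,0)
  2 -> (2,0)
  3 -> (3,0)
  4 -> (4,0)
  5 -> (0,1)
  6 -> (2,1)
  7 -> (2,1)  ✗ repeats pair of k=6
  8 -> (3,1)
  9 -> (4,1)
distinct pairs in image: 9 / 10 needed
  → (2,1) hit at k=6 and k=7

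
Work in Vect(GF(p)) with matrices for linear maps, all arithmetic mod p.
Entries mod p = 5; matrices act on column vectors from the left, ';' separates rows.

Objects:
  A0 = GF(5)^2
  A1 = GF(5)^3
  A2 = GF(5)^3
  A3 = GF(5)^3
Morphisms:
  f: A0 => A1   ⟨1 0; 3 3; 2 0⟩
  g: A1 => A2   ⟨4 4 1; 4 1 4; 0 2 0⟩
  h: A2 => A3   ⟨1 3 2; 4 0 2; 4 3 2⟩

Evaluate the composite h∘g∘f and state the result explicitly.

  e0=[1,0] f=>[1,3,2] g=>[3,0,1] h=>[0,4,4]
  e1=[0,1] f=>[0,3,0] g=>[2,3,1] h=>[3,0,4]
⟦path⟧: ⟨0 3; 4 0; 4 4⟩

Answer: ⟨0 3; 4 0; 4 4⟩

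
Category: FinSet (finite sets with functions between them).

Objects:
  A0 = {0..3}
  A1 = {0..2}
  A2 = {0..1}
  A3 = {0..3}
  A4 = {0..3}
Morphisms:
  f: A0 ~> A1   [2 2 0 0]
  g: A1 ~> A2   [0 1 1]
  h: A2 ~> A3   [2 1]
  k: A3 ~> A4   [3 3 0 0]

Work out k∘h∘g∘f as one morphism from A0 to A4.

Answer: [3 3 0 0]

Trace:
  0 f~>2 g~>1 h~>1 k~>3
  1 f~>2 g~>1 h~>1 k~>3
  2 f~>0 g~>0 h~>2 k~>0
  3 f~>0 g~>0 h~>2 k~>0
composite: [3 3 0 0]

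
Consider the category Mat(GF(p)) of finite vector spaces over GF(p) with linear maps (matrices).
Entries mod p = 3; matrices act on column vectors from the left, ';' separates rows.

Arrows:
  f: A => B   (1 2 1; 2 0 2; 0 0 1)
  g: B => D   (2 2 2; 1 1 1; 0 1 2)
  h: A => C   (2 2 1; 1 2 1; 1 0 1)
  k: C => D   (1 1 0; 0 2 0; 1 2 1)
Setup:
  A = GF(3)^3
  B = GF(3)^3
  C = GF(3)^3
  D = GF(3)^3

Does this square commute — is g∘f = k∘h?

Answer: DOES NOT COMMUTE

Derivation:
1) trace f;g:
  e0=⟨1,0,0⟩ f=>⟨1,2,0⟩ g=>⟨0,0,2⟩
  e1=⟨0,1,0⟩ f=>⟨2,0,0⟩ g=>⟨1,2,0⟩
  e2=⟨0,0,1⟩ f=>⟨1,2,1⟩ g=>⟨2,1,1⟩
  composite₁ = (0 1 2; 0 2 1; 2 0 1)
2) trace h;k:
  e0=⟨1,0,0⟩ h=>⟨2,1,1⟩ k=>⟨0,2,2⟩
  e1=⟨0,1,0⟩ h=>⟨2,2,0⟩ k=>⟨1,1,0⟩
  e2=⟨0,0,1⟩ h=>⟨1,1,1⟩ k=>⟨2,2,1⟩
  composite₂ = (0 1 2; 2 1 2; 2 0 1)
Equal? differ; not commutative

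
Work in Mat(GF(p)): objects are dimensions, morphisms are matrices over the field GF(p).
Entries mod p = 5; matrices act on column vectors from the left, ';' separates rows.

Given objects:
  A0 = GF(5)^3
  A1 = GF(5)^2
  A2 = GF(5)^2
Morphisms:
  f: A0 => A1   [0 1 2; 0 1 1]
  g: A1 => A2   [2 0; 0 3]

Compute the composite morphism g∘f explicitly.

Answer: [0 2 4; 0 3 3]

Work:
  e0=[1,0,0] f=>[0,0] g=>[0,0]
  e1=[0,1,0] f=>[1,1] g=>[2,3]
  e2=[0,0,1] f=>[2,1] g=>[4,3]
⟦path⟧: [0 2 4; 0 3 3]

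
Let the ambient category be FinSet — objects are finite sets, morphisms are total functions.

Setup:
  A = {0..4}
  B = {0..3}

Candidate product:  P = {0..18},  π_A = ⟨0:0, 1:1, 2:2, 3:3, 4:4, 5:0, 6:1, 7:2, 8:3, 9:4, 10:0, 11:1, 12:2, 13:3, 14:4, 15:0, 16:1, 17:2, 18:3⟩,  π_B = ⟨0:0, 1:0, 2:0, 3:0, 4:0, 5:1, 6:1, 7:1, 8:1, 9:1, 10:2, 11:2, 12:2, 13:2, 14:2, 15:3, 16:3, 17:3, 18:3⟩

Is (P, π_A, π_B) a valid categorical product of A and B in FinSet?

Answer: NOT A VALID PRODUCT — |P|=19 ≠ |A|·|B|=20

Work:
|A|·|B| = 5·4 = 20;  |P| = 19
  → cardinalities differ; no bijection possible.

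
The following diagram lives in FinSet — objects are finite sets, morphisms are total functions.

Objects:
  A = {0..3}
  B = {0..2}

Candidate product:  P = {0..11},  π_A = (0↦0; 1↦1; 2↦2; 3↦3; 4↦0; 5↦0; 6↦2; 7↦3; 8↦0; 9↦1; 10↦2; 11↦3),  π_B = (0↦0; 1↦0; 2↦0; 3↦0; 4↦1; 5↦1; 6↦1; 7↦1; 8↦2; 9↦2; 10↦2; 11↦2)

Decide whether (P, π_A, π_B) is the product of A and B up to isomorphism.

|A|·|B| = 4·3 = 12;  |P| = 12
Check the pairing map k ↦ (π_A(k), π_B(k)):
  0 ↦ (0,0)
  1 ↦ (1,0)
  2 ↦ (2,0)
  3 ↦ (3,0)
  4 ↦ (0,1)
  5 ↦ (0,1)  ✗ repeats pair of k=4
  6 ↦ (2,1)
  7 ↦ (3,1)
  8 ↦ (0,2)
  9 ↦ (1,2)
  10 ↦ (2,2)
  11 ↦ (3,2)
distinct pairs in image: 11 / 12 needed
  → (0,1) hit at k=4 and k=5

Answer: NOT A VALID PRODUCT — duplicate pair at indices 4,5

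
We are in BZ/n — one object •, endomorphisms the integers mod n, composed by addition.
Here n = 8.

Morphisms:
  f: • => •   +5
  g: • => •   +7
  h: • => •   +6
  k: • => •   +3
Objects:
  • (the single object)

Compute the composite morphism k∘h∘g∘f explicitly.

Answer: +5

Trace:
  0 +5≡5 +7≡4 +6≡2 +3≡5  (mod 8)
composite: +5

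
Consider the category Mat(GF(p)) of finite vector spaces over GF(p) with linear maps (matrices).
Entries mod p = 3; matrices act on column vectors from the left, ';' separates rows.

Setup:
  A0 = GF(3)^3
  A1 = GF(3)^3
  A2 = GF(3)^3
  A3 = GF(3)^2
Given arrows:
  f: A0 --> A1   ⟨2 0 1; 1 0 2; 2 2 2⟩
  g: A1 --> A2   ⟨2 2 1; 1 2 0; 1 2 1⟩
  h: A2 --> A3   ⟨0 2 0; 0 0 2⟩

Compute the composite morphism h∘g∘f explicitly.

  e0=(1,0,0) f-->(2,1,2) g-->(2,1,0) h-->(2,0)
  e1=(0,1,0) f-->(0,0,2) g-->(2,0,2) h-->(0,1)
  e2=(0,0,1) f-->(1,2,2) g-->(2,2,1) h-->(1,2)
⟦path⟧: ⟨2 0 1; 0 1 2⟩

Answer: ⟨2 0 1; 0 1 2⟩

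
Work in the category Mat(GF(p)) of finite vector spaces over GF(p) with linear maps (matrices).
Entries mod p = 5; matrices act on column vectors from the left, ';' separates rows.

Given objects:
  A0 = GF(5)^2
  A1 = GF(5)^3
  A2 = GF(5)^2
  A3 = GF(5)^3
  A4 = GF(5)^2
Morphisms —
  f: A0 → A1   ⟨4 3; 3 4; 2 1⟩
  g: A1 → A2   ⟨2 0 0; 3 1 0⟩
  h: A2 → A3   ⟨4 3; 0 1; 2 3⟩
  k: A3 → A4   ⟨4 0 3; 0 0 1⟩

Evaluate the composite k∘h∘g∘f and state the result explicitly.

  e0=⟨1,0⟩ f→⟨4,3,2⟩ g→⟨3,0⟩ h→⟨2,0,1⟩ k→⟨1,1⟩
  e1=⟨0,1⟩ f→⟨3,4,1⟩ g→⟨1,3⟩ h→⟨3,3,1⟩ k→⟨0,1⟩
composite: ⟨1 0; 1 1⟩

Answer: ⟨1 0; 1 1⟩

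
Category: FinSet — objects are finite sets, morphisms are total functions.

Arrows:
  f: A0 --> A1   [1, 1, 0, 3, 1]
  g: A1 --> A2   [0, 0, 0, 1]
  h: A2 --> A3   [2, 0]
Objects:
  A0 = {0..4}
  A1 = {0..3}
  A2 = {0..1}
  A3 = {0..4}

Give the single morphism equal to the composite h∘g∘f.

  0 f-->1 g-->0 h-->2
  1 f-->1 g-->0 h-->2
  2 f-->0 g-->0 h-->2
  3 f-->3 g-->1 h-->0
  4 f-->1 g-->0 h-->2
⟦path⟧: [2, 2, 2, 0, 2]

Answer: [2, 2, 2, 0, 2]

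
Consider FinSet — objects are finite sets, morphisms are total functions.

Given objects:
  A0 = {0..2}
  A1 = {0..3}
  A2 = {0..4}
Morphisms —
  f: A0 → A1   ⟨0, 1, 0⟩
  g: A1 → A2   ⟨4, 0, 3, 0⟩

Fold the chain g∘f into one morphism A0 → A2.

  0 f→0 g→4
  1 f→1 g→0
  2 f→0 g→4
⟦path⟧: ⟨4, 0, 4⟩

Answer: ⟨4, 0, 4⟩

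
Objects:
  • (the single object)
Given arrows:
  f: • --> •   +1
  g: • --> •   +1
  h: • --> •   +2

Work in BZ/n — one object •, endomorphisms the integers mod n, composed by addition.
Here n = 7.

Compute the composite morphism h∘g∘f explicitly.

Answer: +4

Derivation:
  0 +1≡1 +1≡2 +2≡4  (mod 7)
composite: +4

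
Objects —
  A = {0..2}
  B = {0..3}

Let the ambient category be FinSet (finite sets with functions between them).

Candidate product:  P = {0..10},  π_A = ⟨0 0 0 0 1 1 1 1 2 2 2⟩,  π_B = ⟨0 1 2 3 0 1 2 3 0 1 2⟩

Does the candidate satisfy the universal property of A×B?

|A|·|B| = 3·4 = 12;  |P| = 11
  → cardinalities differ; no bijection possible.

Answer: NOT A VALID PRODUCT — |P|=11 ≠ |A|·|B|=12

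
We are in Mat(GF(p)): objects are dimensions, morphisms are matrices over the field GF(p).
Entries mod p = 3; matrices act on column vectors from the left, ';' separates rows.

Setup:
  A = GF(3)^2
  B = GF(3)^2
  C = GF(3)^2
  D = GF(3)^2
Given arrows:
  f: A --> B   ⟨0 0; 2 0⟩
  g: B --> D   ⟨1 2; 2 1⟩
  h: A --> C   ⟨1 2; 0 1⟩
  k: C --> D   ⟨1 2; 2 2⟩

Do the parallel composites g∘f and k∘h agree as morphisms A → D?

Path 1 = f;g:
  e0=(1,0) f-->(0,2) g-->(1,2)
  e1=(0,1) f-->(0,0) g-->(0,0)
  ⟦path⟧₁ = ⟨1 0; 2 0⟩
Path 2 = h;k:
  e0=(1,0) h-->(1,0) k-->(1,2)
  e1=(0,1) h-->(2,1) k-->(1,0)
  ⟦path⟧₂ = ⟨1 1; 2 0⟩
Equal? NO — does not commute

Answer: DOES NOT COMMUTE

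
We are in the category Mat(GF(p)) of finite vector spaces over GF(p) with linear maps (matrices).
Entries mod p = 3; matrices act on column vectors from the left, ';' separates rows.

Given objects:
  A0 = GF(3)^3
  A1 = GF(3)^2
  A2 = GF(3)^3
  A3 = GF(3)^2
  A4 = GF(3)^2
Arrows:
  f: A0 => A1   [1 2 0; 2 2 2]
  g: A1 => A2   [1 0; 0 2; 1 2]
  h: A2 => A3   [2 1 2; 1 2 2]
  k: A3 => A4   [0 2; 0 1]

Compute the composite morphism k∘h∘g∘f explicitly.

  e0=(1,0,0) f=>(1,2) g=>(1,1,2) h=>(1,1) k=>(2,1)
  e1=(0,1,0) f=>(2,2) g=>(2,1,0) h=>(2,1) k=>(2,1)
  e2=(0,0,1) f=>(0,2) g=>(0,1,1) h=>(0,1) k=>(2,1)
⟦path⟧: [2 2 2; 1 1 1]

Answer: [2 2 2; 1 1 1]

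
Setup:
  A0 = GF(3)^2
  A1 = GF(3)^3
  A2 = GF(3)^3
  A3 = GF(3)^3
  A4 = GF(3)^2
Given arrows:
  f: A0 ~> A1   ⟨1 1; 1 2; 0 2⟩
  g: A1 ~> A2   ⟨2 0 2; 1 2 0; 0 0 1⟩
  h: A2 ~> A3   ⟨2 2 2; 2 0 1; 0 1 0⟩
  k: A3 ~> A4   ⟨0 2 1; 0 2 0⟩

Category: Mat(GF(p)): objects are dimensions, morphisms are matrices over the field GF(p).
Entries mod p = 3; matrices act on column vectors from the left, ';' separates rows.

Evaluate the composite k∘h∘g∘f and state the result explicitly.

  e0=[1,0] f~>[1,1,0] g~>[2,0,0] h~>[1,1,0] k~>[2,2]
  e1=[0,1] f~>[1,2,2] g~>[0,2,2] h~>[2,2,2] k~>[0,1]
composite: ⟨2 0; 2 1⟩

Answer: ⟨2 0; 2 1⟩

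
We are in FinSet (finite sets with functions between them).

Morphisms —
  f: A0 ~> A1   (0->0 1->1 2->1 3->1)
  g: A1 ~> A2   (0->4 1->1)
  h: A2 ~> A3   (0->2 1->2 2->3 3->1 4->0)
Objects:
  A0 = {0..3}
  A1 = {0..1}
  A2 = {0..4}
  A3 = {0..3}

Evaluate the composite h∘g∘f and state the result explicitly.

Answer: (0->0 1->2 2->2 3->2)

Trace:
  0 f~>0 g~>4 h~>0
  1 f~>1 g~>1 h~>2
  2 f~>1 g~>1 h~>2
  3 f~>1 g~>1 h~>2
result: (0->0 1->2 2->2 3->2)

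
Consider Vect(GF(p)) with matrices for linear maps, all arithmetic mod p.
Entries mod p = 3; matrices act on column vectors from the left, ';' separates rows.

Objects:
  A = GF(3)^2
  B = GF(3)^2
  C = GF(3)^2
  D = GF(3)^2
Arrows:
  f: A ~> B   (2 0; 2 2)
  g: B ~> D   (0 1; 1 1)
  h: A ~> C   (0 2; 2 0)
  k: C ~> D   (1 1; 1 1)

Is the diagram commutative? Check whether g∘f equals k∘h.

Along f;g (path 1):
  e0=[1,0] f~>[2,2] g~>[2,1]
  e1=[0,1] f~>[0,2] g~>[2,2]
  composite₁ = (2 2; 1 2)
Along h;k (path 2):
  e0=[1,0] h~>[0,2] k~>[2,2]
  e1=[0,1] h~>[2,0] k~>[2,2]
  composite₂ = (2 2; 2 2)
Equal? differ; not commutative

Answer: DOES NOT COMMUTE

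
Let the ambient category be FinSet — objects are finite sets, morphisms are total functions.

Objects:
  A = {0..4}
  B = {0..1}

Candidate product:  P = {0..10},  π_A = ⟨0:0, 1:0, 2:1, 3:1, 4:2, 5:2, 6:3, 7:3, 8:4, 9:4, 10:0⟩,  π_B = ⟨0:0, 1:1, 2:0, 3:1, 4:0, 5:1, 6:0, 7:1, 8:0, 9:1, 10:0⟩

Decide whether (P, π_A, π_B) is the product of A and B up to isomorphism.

Answer: NOT A VALID PRODUCT — |P|=11 ≠ |A|·|B|=10

Work:
|A|·|B| = 5·2 = 10;  |P| = 11
  → cardinalities differ; no bijection possible.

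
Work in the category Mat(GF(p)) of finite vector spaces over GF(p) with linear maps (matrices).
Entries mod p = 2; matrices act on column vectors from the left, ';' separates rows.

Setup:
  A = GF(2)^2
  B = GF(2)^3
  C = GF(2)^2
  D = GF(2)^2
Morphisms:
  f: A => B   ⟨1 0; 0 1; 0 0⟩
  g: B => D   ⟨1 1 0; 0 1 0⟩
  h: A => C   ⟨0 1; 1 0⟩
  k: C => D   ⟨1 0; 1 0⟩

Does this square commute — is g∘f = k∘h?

1) trace f;g:
  e0=[1,0] f=>[1,0,0] g=>[1,0]
  e1=[0,1] f=>[0,1,0] g=>[1,1]
  result₁ = ⟨1 1; 0 1⟩
2) trace h;k:
  e0=[1,0] h=>[0,1] k=>[0,0]
  e1=[0,1] h=>[1,0] k=>[1,1]
  result₂ = ⟨0 1; 0 1⟩
Equal? differ; not commutative

Answer: DOES NOT COMMUTE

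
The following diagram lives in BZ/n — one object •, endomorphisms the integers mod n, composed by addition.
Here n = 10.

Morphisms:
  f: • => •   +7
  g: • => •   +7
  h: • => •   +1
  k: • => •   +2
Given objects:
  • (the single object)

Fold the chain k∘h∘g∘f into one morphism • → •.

Answer: +7

Trace:
  0 +7≡7 +7≡4 +1≡5 +2≡7  (mod 10)
composite: +7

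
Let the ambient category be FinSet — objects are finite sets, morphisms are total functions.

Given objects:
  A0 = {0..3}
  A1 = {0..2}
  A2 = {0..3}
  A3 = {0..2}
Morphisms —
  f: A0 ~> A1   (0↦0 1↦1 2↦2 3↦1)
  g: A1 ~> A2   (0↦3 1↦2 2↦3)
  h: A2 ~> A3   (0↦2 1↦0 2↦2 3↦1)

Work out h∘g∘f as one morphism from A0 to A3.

Answer: (0↦1 1↦2 2↦1 3↦2)

Derivation:
  0 f~>0 g~>3 h~>1
  1 f~>1 g~>2 h~>2
  2 f~>2 g~>3 h~>1
  3 f~>1 g~>2 h~>2
result: (0↦1 1↦2 2↦1 3↦2)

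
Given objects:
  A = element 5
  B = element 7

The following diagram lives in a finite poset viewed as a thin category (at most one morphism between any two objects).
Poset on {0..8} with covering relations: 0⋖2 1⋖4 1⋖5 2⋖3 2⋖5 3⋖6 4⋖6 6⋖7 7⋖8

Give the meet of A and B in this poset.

Answer: NO MEET EXISTS

Derivation:
{x : x<=A ∧ x<=B} = {0,1,2}  (A=5, B=7)
  maximal lower bounds 1 and 2 are incomparable: neither 1<=2 nor 2<=1
→ no greatest lower bound exists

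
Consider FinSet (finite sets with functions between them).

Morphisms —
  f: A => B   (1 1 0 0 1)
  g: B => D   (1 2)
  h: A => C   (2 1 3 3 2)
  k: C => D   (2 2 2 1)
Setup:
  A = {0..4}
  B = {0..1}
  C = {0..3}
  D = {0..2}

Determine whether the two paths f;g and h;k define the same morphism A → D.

Along f;g (path 1):
  0 f=>1 g=>2
  1 f=>1 g=>2
  2 f=>0 g=>1
  3 f=>0 g=>1
  4 f=>1 g=>2
  ⟦path⟧₁ = (2 2 1 1 2)
Along h;k (path 2):
  0 h=>2 k=>2
  1 h=>1 k=>2
  2 h=>3 k=>1
  3 h=>3 k=>1
  4 h=>2 k=>2
  ⟦path⟧₂ = (2 2 1 1 2)
Equal? YES — commutes

Answer: COMMUTES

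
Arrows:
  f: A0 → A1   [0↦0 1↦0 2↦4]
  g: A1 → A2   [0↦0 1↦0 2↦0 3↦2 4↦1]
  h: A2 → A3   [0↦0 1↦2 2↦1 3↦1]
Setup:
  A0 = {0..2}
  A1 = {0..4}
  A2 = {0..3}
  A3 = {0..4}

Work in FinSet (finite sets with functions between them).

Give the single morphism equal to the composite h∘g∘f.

  0 f→0 g→0 h→0
  1 f→0 g→0 h→0
  2 f→4 g→1 h→2
⟦path⟧: [0↦0 1↦0 2↦2]

Answer: [0↦0 1↦0 2↦2]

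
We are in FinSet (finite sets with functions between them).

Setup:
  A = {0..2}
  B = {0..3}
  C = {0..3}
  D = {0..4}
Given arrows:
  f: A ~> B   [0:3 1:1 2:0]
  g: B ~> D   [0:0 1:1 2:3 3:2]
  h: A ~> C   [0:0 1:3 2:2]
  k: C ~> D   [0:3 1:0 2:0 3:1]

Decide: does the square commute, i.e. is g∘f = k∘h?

Answer: DOES NOT COMMUTE

Derivation:
Along f;g (path 1):
  0 f~>3 g~>2
  1 f~>1 g~>1
  2 f~>0 g~>0
  composite₁ = [0:2 1:1 2:0]
Along h;k (path 2):
  0 h~>0 k~>3
  1 h~>3 k~>1
  2 h~>2 k~>0
  composite₂ = [0:3 1:1 2:0]
Equal? differ; not commutative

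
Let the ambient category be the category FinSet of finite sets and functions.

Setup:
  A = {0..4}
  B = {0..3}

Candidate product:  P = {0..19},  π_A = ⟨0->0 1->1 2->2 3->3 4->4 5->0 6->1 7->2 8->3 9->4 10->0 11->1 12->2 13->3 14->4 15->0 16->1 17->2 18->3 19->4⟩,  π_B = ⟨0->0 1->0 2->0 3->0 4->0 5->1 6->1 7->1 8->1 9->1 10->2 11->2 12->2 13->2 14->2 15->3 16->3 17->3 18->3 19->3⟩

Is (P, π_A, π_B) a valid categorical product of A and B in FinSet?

Answer: VALID PRODUCT

Work:
|A|·|B| = 5·4 = 20;  |P| = 20
Check the pairing map k ↦ (π_A(k), π_B(k)):
  0 -> (0,0)
  1 -> (1,0)
  2 -> (2,0)
  3 -> (3,0)
  4 -> (4,0)
  5 -> (0,1)
  6 -> (1,1)
  7 -> (2,1)
  8 -> (3,1)
  9 -> (4,1)
  10 -> (0,2)
  11 -> (1,2)
  12 -> (2,2)
  13 -> (3,2)
  14 -> (4,2)
  15 -> (0,3)
  16 -> (1,3)
  17 -> (2,3)
  18 -> (3,3)
  19 -> (4,3)
distinct pairs in image: 20 / 20 needed
  → bijection onto A×B; projections well-typed.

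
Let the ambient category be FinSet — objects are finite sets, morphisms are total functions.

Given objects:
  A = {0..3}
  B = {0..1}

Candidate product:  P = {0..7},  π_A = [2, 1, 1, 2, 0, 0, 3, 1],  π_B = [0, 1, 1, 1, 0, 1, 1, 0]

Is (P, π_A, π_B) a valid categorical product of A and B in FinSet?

Answer: NOT A VALID PRODUCT — duplicate pair at indices 1,2

Work:
|A|·|B| = 4·2 = 8;  |P| = 8
Check the pairing map k ↦ (π_A(k), π_B(k)):
  0 ↦ (2,0)
  1 ↦ (1,1)
  2 ↦ (1,1)  ✗ repeats pair of k=1
  3 ↦ (2,1)
  4 ↦ (0,0)
  5 ↦ (0,1)
  6 ↦ (3,1)
  7 ↦ (1,0)
distinct pairs in image: 7 / 8 needed
  → (1,1) hit at k=1 and k=2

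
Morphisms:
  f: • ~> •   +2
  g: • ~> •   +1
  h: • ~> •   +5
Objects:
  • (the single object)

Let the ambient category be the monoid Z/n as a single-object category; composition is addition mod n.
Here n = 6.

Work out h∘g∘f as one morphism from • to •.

Answer: +2

Derivation:
  0 +2≡2 +1≡3 +5≡2  (mod 6)
composite: +2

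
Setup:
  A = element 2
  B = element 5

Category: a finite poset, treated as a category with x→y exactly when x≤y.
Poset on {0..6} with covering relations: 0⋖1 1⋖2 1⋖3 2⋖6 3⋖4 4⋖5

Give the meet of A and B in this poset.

Common predecessors of 2,5: {0,1}
  0 <= 1
  1 <= 1
glb = 1

Answer: A∧B = 1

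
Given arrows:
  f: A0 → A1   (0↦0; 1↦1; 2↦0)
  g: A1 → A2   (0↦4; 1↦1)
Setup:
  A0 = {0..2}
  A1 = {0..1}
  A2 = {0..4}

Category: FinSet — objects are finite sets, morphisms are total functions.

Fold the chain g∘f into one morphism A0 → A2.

Answer: (0↦4; 1↦1; 2↦4)

Derivation:
  0 f→0 g→4
  1 f→1 g→1
  2 f→0 g→4
composite: (0↦4; 1↦1; 2↦4)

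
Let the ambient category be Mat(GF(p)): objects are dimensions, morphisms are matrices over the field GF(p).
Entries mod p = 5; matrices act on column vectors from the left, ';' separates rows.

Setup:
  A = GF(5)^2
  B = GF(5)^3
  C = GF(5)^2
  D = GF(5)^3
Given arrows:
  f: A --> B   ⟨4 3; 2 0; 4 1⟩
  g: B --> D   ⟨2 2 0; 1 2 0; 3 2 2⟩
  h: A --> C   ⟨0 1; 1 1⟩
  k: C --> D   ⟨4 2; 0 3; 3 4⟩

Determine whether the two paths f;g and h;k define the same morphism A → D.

Along f;g (path 1):
  e0=⟨1,0⟩ f-->⟨4,2,4⟩ g-->⟨2,3,4⟩
  e1=⟨0,1⟩ f-->⟨3,0,1⟩ g-->⟨1,3,1⟩
  composite₁ = ⟨2 1; 3 3; 4 1⟩
Along h;k (path 2):
  e0=⟨1,0⟩ h-->⟨0,1⟩ k-->⟨2,3,4⟩
  e1=⟨0,1⟩ h-->⟨1,1⟩ k-->⟨1,3,2⟩
  composite₂ = ⟨2 1; 3 3; 4 2⟩
Equal? distinct morphisms ✗

Answer: DOES NOT COMMUTE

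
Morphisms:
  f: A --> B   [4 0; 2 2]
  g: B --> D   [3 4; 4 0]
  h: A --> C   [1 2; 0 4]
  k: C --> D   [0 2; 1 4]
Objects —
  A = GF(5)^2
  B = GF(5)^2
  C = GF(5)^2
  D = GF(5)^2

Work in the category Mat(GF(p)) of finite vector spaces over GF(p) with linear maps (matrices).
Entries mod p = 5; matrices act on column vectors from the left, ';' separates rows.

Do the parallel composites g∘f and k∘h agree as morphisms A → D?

Along f;g (path 1):
  e0=[1,0] f-->[4,2] g-->[0,1]
  e1=[0,1] f-->[0,2] g-->[3,0]
  result₁ = [0 3; 1 0]
Along h;k (path 2):
  e0=[1,0] h-->[1,0] k-->[0,1]
  e1=[0,1] h-->[2,4] k-->[3,3]
  result₂ = [0 3; 1 3]
Equal? distinct morphisms ✗

Answer: DOES NOT COMMUTE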